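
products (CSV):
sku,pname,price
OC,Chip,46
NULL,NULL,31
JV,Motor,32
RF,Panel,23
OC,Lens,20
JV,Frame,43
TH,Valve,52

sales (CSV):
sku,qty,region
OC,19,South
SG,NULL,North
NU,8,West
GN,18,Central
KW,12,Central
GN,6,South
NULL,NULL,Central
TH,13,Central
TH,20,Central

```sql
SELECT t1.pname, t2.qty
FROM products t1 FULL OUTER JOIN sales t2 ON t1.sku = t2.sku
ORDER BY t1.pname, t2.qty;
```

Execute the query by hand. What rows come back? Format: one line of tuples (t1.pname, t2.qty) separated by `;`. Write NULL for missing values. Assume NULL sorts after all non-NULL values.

(Chip, 19); (Frame, NULL); (Lens, 19); (Motor, NULL); (Panel, NULL); (Valve, 13); (Valve, 20); (NULL, 6); (NULL, 8); (NULL, 12); (NULL, 18); (NULL, NULL); (NULL, NULL); (NULL, NULL)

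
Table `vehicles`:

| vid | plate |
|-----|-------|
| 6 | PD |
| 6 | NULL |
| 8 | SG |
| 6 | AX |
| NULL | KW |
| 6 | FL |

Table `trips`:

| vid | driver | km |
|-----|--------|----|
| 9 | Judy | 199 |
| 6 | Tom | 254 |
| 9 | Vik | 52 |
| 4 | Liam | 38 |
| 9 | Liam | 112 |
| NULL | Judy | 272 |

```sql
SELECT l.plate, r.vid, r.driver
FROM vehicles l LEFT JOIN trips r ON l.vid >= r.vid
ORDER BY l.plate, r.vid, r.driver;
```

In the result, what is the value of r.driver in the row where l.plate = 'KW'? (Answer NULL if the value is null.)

LEFT JOIN keeps every row from `vehicles`; unmatched rows get NULL for `trips`'s columns.
Matching on l.vid >= r.vid. A NULL in a compared column never satisfies the condition.
- vid=6: 2 matching r row(s), so 2 row(s) emitted.
- vid=6: 2 matching r row(s), so 2 row(s) emitted.
- vid=8: 2 matching r row(s), so 2 row(s) emitted.
- vid=6: 2 matching r row(s), so 2 row(s) emitted.
- vid=NULL: no r row matches, row kept with r columns NULL.
- vid=6: 2 matching r row(s), so 2 row(s) emitted.

NULL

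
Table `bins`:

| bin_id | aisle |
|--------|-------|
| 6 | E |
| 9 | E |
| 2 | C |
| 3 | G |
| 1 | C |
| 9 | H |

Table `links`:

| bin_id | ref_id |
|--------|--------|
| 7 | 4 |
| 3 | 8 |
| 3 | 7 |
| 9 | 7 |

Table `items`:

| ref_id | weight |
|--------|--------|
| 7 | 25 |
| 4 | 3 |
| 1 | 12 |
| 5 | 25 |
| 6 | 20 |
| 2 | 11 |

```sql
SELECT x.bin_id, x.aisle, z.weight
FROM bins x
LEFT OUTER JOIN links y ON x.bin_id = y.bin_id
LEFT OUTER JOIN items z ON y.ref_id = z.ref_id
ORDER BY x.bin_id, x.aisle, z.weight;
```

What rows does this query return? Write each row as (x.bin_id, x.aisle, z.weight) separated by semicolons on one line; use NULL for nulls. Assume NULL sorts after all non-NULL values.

(1, C, NULL); (2, C, NULL); (3, G, 25); (3, G, NULL); (6, E, NULL); (9, E, 25); (9, H, 25)

Evaluate left to right. First `bins x LEFT JOIN links y` on bin_id: 7 row(s).
Then LEFT JOIN `items z` on ref_id: each of those 7 rows is kept; rows whose y.ref_id has no match in z get NULL for z's columns.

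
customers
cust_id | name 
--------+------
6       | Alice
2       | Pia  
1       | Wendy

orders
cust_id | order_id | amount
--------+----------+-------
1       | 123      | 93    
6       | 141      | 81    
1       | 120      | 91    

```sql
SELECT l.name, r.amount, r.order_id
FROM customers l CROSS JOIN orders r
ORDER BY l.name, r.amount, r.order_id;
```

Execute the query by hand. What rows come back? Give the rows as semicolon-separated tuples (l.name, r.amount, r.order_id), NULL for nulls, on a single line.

(Alice, 81, 141); (Alice, 91, 120); (Alice, 93, 123); (Pia, 81, 141); (Pia, 91, 120); (Pia, 93, 123); (Wendy, 81, 141); (Wendy, 91, 120); (Wendy, 93, 123)

CROSS JOIN pairs every row of `customers` with every row of `orders`: 3 × 3 = 9 rows.
After projecting and ordering:
l.name | r.amount | r.order_id
Alice | 81 | 141
Alice | 91 | 120
Alice | 93 | 123
Pia | 81 | 141
Pia | 91 | 120
Pia | 93 | 123
Wendy | 81 | 141
Wendy | 91 | 120
Wendy | 93 | 123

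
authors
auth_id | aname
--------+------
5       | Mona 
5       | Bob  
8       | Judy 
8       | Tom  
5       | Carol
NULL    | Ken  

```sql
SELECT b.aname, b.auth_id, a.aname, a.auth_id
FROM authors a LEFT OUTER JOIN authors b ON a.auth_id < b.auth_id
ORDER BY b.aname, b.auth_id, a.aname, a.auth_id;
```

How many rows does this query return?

9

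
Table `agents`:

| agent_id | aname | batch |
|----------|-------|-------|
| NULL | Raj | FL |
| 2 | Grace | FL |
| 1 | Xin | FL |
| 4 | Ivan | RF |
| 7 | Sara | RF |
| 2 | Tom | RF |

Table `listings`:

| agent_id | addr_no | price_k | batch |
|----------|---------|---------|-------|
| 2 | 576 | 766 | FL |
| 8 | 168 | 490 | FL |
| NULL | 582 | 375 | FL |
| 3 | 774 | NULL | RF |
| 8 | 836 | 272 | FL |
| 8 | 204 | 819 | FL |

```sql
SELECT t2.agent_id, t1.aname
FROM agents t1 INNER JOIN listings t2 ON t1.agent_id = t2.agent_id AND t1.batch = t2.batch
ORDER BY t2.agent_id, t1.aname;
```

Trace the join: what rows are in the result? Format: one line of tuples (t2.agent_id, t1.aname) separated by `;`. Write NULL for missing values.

INNER JOIN keeps only pairs where the ON condition holds.
Matching on t1.agent_id = t2.agent_id AND t1.batch = t2.batch. A NULL in a compared column never satisfies the condition.
- t1 row (agent_id=NULL, batch=FL): no match → dropped.
- t1 row (agent_id=2, batch=FL): matches 1 t2 row(s) → 1 output row(s).
- t1 row (agent_id=1, batch=FL): no match → dropped.
- t1 row (agent_id=4, batch=RF): no match → dropped.
- t1 row (agent_id=7, batch=RF): no match → dropped.
- t1 row (agent_id=2, batch=RF): no match → dropped.
After projecting and ordering:
t2.agent_id | t1.aname
2 | Grace

(2, Grace)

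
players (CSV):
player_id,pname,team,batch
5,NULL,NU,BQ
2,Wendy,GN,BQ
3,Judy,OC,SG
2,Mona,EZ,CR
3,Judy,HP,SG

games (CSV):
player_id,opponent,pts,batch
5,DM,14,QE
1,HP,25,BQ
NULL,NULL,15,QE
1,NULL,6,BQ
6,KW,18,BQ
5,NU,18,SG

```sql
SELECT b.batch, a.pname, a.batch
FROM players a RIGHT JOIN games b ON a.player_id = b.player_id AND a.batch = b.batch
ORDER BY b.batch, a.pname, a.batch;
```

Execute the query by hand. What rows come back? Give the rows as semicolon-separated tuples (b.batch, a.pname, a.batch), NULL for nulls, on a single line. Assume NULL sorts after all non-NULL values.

(BQ, NULL, NULL); (BQ, NULL, NULL); (BQ, NULL, NULL); (QE, NULL, NULL); (QE, NULL, NULL); (SG, NULL, NULL)

RIGHT JOIN keeps every row from `games`; unmatched rows get NULL for `players`'s columns.
Matching on a.player_id = b.player_id AND a.batch = b.batch. A NULL in a compared column never satisfies the condition.
- player_id=5, batch=BQ: no matching b row.
- player_id=2, batch=BQ: no matching b row.
- player_id=3, batch=SG: no matching b row.
- player_id=2, batch=CR: no matching b row.
- player_id=3, batch=SG: no matching b row.
- plus 6 unmatched b row(s), each kept with NULL a columns.
After projecting and ordering:
b.batch | a.pname | a.batch
BQ | NULL | NULL
BQ | NULL | NULL
BQ | NULL | NULL
QE | NULL | NULL
QE | NULL | NULL
SG | NULL | NULL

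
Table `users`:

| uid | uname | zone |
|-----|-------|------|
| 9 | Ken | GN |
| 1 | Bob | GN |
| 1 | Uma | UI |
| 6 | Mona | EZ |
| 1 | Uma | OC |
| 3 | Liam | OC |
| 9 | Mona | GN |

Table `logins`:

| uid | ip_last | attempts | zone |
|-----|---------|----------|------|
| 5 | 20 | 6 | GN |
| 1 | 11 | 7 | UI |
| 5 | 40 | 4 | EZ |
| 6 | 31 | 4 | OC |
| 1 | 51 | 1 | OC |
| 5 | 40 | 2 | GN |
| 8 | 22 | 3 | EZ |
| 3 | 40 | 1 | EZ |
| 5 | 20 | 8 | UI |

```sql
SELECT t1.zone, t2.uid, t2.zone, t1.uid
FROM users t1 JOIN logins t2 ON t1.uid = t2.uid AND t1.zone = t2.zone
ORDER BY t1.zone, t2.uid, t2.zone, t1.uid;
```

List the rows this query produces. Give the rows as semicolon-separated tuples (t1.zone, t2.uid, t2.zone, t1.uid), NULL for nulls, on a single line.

INNER JOIN keeps only pairs where the ON condition holds.
Matching on t1.uid = t2.uid AND t1.zone = t2.zone.
Matched pairs: 2.

(OC, 1, OC, 1); (UI, 1, UI, 1)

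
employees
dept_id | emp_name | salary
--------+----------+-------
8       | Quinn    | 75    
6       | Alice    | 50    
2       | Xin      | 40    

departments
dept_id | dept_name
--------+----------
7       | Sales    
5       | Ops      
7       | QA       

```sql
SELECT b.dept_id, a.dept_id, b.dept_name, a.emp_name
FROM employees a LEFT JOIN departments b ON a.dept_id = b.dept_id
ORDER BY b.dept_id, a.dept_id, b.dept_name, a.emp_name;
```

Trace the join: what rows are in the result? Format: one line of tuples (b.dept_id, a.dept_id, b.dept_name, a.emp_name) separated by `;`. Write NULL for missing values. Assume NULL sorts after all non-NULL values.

LEFT JOIN keeps every row from `employees`; unmatched rows get NULL for `departments`'s columns.
Matching on a.dept_id = b.dept_id.
Matched pairs: 0; unmatched a rows kept: 3.

(NULL, 2, NULL, Xin); (NULL, 6, NULL, Alice); (NULL, 8, NULL, Quinn)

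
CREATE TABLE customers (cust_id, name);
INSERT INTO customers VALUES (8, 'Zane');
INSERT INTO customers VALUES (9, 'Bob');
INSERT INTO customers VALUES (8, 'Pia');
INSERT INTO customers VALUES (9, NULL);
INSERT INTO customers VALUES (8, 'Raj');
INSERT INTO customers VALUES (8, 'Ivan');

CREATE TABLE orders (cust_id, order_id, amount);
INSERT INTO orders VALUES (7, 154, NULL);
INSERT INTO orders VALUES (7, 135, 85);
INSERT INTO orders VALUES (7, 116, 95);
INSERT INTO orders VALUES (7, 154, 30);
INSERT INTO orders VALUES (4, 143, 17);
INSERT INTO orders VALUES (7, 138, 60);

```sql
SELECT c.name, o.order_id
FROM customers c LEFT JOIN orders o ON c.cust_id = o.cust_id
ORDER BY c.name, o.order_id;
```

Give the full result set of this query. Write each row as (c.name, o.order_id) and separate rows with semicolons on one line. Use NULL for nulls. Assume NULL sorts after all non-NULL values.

(Bob, NULL); (Ivan, NULL); (Pia, NULL); (Raj, NULL); (Zane, NULL); (NULL, NULL)

LEFT JOIN keeps every row from `customers`; unmatched rows get NULL for `orders`'s columns.
Matching on c.cust_id = o.cust_id.
- c row (cust_id=8): no match → kept, o columns NULL.
- c row (cust_id=9): no match → kept, o columns NULL.
- c row (cust_id=8): no match → kept, o columns NULL.
- c row (cust_id=9): no match → kept, o columns NULL.
- c row (cust_id=8): no match → kept, o columns NULL.
- c row (cust_id=8): no match → kept, o columns NULL.
After projecting and ordering:
c.name | o.order_id
Bob | NULL
Ivan | NULL
Pia | NULL
Raj | NULL
Zane | NULL
NULL | NULL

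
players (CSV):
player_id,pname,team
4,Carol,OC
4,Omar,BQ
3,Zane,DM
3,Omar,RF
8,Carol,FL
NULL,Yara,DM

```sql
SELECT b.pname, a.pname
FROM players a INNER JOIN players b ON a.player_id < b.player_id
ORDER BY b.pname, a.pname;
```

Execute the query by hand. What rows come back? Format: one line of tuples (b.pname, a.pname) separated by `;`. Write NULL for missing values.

INNER JOIN keeps only pairs where the ON condition holds.
Matching on a.player_id < b.player_id. A NULL in a compared column never satisfies the condition.
- a row (player_id=4): matches 1 b row(s) → 1 output row(s).
- a row (player_id=4): matches 1 b row(s) → 1 output row(s).
- a row (player_id=3): matches 3 b row(s) → 3 output row(s).
- a row (player_id=3): matches 3 b row(s) → 3 output row(s).
- a row (player_id=8): no match → dropped.
- a row (player_id=NULL): no match → dropped.
After projecting and ordering:
b.pname | a.pname
Carol | Carol
Carol | Omar
Carol | Omar
Carol | Omar
Carol | Zane
Carol | Zane
Omar | Omar
Omar | Zane

(Carol, Carol); (Carol, Omar); (Carol, Omar); (Carol, Omar); (Carol, Zane); (Carol, Zane); (Omar, Omar); (Omar, Zane)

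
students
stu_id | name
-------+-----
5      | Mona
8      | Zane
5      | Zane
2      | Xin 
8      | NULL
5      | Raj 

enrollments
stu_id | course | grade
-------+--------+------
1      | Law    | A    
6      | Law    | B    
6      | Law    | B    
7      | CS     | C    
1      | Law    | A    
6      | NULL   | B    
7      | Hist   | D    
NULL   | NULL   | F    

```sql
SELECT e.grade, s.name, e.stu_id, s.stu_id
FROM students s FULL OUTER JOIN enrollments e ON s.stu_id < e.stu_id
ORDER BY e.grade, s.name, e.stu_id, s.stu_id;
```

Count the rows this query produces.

FULL OUTER JOIN keeps every row from both sides; unmatched rows get NULL for the other side's columns.
Matching on s.stu_id < e.stu_id. A NULL in a compared column never satisfies the condition.
- stu_id=5: 5 matching e row(s), so 5 row(s) emitted.
- stu_id=8: no e row matches, row kept with e columns NULL.
- stu_id=5: 5 matching e row(s), so 5 row(s) emitted.
- stu_id=2: 5 matching e row(s), so 5 row(s) emitted.
- stu_id=8: no e row matches, row kept with e columns NULL.
- stu_id=5: 5 matching e row(s), so 5 row(s) emitted.
- plus 3 unmatched e row(s), each kept with NULL s columns.
Total: 20 matched + 5 padded = 25 rows.

25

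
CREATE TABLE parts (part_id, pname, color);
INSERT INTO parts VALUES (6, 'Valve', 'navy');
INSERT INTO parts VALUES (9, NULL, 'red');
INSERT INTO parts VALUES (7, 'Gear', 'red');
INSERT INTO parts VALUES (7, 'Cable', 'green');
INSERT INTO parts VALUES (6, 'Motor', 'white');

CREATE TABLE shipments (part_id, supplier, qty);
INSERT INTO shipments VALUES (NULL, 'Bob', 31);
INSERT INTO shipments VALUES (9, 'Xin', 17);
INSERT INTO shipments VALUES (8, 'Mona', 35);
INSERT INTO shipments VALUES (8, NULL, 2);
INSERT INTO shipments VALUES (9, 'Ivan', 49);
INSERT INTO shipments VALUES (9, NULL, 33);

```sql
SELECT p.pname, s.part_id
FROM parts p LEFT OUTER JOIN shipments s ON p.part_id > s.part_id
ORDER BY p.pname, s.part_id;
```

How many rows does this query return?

6

LEFT JOIN keeps every row from `parts`; unmatched rows get NULL for `shipments`'s columns.
Matching on p.part_id > s.part_id. A NULL in a compared column never satisfies the condition.
- p row (part_id=6): no match → kept, s columns NULL.
- p row (part_id=9): matches 2 s row(s) → 2 output row(s).
- p row (part_id=7): no match → kept, s columns NULL.
- p row (part_id=7): no match → kept, s columns NULL.
- p row (part_id=6): no match → kept, s columns NULL.
Total: 2 matched + 4 padded = 6 rows.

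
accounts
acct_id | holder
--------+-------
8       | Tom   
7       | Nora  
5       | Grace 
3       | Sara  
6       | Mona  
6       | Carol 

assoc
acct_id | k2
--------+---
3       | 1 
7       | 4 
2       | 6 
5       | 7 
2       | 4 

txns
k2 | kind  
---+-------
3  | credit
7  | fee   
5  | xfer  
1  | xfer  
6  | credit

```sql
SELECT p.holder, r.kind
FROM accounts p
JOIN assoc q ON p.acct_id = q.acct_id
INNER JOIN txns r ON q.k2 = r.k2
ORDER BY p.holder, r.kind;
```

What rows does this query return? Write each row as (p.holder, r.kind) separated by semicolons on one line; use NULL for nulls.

(Grace, fee); (Sara, xfer)

Evaluate left to right. First `accounts p INNER JOIN assoc q` on acct_id: 3 row(s).
Then INNER JOIN `txns r` on k2: keep only rows whose q.k2 appears in r.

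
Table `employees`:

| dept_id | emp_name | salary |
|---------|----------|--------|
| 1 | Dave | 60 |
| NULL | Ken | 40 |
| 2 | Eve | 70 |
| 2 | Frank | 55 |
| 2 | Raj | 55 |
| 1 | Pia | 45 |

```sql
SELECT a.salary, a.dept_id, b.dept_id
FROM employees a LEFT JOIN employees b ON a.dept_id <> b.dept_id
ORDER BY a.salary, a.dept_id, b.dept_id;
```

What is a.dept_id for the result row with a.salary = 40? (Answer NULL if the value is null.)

NULL

LEFT JOIN keeps every row from `employees a`; unmatched rows get NULL for `employees b`'s columns.
Matching on a.dept_id <> b.dept_id. A NULL in a compared column never satisfies the condition.
Matched pairs: 12; unmatched a rows kept: 1.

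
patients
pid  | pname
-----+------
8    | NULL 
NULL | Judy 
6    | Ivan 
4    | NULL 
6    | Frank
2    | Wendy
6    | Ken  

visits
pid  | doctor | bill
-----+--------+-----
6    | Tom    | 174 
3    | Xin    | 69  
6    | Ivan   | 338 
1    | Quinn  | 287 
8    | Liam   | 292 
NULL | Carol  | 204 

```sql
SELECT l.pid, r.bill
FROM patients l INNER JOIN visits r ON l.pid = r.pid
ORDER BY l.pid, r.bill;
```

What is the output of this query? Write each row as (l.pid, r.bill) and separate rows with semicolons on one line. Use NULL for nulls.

(6, 174); (6, 174); (6, 174); (6, 338); (6, 338); (6, 338); (8, 292)

INNER JOIN keeps only pairs where the ON condition holds.
Matching on l.pid = r.pid. A NULL in a compared column never satisfies the condition.
Matched pairs: 7.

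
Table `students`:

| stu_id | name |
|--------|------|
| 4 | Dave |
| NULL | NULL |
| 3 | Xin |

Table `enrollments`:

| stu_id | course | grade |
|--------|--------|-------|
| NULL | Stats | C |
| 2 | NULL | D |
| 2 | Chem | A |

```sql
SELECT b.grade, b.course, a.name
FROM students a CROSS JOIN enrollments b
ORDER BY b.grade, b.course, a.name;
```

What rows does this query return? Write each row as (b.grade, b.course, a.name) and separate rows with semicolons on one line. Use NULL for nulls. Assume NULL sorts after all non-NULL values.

CROSS JOIN pairs every row of `students` with every row of `enrollments`: 3 × 3 = 9 rows.

(A, Chem, Dave); (A, Chem, Xin); (A, Chem, NULL); (C, Stats, Dave); (C, Stats, Xin); (C, Stats, NULL); (D, NULL, Dave); (D, NULL, Xin); (D, NULL, NULL)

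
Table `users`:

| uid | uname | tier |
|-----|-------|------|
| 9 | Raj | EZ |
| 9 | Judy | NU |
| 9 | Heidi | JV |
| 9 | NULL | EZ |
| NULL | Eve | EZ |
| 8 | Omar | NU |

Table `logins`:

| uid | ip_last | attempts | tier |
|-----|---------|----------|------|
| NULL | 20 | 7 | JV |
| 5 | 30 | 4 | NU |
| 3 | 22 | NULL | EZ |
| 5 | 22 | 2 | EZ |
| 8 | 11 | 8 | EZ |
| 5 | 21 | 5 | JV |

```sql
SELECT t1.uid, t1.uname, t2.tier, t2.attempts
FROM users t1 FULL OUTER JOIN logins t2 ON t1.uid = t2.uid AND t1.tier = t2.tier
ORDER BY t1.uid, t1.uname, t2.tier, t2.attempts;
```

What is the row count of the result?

FULL OUTER JOIN keeps every row from both sides; unmatched rows get NULL for the other side's columns.
Matching on t1.uid = t2.uid AND t1.tier = t2.tier. A NULL in a compared column never satisfies the condition.
- t1 (uid=9, tier=EZ) has no partner → padded with NULL.
- t1 (uid=9, tier=NU) has no partner → padded with NULL.
- t1 (uid=9, tier=JV) has no partner → padded with NULL.
- t1 (uid=9, tier=EZ) has no partner → padded with NULL.
- t1 (uid=NULL, tier=EZ) has no partner → padded with NULL.
- t1 (uid=8, tier=NU) has no partner → padded with NULL.
- 6 t2 row(s) had no t1 match → kept, t1 columns NULL.
Total: 0 matched + 12 padded = 12 rows.

12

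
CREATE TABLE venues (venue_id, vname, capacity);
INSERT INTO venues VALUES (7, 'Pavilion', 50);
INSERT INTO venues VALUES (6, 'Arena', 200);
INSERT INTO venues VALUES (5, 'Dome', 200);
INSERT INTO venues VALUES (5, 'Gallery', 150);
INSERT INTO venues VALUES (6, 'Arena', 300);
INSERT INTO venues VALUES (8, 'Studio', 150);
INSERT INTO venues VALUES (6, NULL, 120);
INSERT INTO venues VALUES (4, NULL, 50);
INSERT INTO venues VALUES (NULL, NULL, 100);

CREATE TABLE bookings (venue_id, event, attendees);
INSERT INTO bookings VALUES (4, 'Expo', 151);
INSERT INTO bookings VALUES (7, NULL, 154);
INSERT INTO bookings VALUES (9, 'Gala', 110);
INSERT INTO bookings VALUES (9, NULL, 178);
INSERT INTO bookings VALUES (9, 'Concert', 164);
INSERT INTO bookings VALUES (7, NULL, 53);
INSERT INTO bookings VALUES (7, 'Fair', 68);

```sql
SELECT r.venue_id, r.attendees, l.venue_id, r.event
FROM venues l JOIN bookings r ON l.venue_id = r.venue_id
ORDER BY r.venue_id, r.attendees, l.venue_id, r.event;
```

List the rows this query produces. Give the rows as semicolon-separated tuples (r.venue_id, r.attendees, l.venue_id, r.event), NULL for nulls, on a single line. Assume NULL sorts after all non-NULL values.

(4, 151, 4, Expo); (7, 53, 7, NULL); (7, 68, 7, Fair); (7, 154, 7, NULL)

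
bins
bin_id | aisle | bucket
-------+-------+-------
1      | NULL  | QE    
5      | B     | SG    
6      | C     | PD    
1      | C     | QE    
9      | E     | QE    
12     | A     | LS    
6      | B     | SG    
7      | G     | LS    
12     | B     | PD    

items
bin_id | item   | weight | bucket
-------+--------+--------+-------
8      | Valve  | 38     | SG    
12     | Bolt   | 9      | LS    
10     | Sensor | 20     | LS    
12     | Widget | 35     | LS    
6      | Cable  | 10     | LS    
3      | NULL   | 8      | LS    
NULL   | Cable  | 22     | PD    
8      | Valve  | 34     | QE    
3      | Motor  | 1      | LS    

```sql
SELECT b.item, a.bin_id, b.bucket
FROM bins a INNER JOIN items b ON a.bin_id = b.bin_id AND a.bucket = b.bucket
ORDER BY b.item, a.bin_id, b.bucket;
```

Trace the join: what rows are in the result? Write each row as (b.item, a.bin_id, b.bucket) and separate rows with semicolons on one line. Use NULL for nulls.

INNER JOIN keeps only pairs where the ON condition holds.
Matching on a.bin_id = b.bin_id AND a.bucket = b.bucket. A NULL in a compared column never satisfies the condition.
- a (bin_id=1, bucket=QE) has no partner → excluded.
- a (bin_id=5, bucket=SG) has no partner → excluded.
- a (bin_id=6, bucket=PD) has no partner → excluded.
- a (bin_id=1, bucket=QE) has no partner → excluded.
- a (bin_id=9, bucket=QE) has no partner → excluded.
- a (bin_id=12, bucket=LS) pairs with 2 row(s) of b.
- a (bin_id=6, bucket=SG) has no partner → excluded.
- a (bin_id=7, bucket=LS) has no partner → excluded.
- a (bin_id=12, bucket=PD) has no partner → excluded.
After projecting and ordering:
b.item | a.bin_id | b.bucket
Bolt | 12 | LS
Widget | 12 | LS

(Bolt, 12, LS); (Widget, 12, LS)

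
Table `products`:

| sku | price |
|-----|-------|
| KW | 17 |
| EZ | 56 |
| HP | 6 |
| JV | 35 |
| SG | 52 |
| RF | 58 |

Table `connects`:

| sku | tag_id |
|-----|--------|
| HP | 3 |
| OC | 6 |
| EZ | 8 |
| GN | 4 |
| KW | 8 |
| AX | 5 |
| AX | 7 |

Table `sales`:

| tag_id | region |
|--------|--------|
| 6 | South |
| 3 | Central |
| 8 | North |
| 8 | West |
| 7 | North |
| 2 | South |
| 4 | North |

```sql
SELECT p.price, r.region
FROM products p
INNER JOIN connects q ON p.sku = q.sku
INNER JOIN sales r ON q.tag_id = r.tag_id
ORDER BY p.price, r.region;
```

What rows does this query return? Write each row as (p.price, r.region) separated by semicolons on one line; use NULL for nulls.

(6, Central); (17, North); (17, West); (56, North); (56, West)

Joins associate left-to-right: products INNER JOIN connects on sku gives 3 intermediate row(s).
Then INNER JOIN `sales r` on tag_id: keep only rows whose q.tag_id appears in r.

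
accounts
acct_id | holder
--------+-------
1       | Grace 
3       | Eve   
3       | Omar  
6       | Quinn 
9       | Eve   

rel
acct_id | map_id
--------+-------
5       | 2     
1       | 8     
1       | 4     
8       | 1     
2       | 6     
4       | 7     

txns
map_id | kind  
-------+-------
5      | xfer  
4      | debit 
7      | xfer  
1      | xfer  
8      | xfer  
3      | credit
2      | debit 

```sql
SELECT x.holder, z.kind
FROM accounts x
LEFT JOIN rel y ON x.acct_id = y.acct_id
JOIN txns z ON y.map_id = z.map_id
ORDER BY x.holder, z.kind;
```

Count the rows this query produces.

2

Evaluate left to right. First `accounts x LEFT JOIN rel y` on acct_id: 6 row(s).
Then INNER JOIN `txns z` on map_id: keep only rows whose y.map_id appears in z.
Result: 2 row(s).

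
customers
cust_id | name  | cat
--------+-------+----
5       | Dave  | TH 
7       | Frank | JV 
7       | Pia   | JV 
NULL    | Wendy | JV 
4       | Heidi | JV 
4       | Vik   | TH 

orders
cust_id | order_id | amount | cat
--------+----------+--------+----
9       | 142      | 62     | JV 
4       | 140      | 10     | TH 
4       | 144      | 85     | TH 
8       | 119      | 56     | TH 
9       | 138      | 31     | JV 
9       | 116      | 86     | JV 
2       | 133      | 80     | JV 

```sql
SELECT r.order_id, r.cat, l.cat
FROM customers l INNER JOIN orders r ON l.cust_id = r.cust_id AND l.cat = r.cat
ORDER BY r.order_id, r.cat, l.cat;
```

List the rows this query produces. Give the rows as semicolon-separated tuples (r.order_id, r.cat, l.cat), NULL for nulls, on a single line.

(140, TH, TH); (144, TH, TH)

INNER JOIN keeps only pairs where the ON condition holds.
Matching on l.cust_id = r.cust_id AND l.cat = r.cat. A NULL in a compared column never satisfies the condition.
- l[0] cust_id=5, cat=TH → no match; dropped.
- l[1] cust_id=7, cat=JV → no match; dropped.
- l[2] cust_id=7, cat=JV → no match; dropped.
- l[3] cust_id=NULL, cat=JV → no match; dropped.
- l[4] cust_id=4, cat=JV → no match; dropped.
- l[5] cust_id=4, cat=TH → 2 match(es) in r → 2 row(s).
After projecting and ordering:
r.order_id | r.cat | l.cat
140 | TH | TH
144 | TH | TH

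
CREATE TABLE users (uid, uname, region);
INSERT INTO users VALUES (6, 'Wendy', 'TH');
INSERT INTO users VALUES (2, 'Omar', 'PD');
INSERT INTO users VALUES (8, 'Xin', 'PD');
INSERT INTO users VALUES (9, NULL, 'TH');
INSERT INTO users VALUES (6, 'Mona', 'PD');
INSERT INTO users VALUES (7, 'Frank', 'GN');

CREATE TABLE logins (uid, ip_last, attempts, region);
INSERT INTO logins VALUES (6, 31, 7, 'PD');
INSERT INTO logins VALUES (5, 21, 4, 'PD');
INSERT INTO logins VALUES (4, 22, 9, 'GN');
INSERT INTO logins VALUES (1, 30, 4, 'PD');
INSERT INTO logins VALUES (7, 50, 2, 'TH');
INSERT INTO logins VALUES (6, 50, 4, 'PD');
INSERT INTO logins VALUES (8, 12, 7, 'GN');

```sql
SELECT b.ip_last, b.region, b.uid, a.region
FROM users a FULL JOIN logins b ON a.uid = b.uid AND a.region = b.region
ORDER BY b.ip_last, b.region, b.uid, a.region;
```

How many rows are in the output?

FULL OUTER JOIN keeps every row from both sides; unmatched rows get NULL for the other side's columns.
Matching on a.uid = b.uid AND a.region = b.region.
- a row (uid=6, region=TH): no match → kept, b columns NULL.
- a row (uid=2, region=PD): no match → kept, b columns NULL.
- a row (uid=8, region=PD): no match → kept, b columns NULL.
- a row (uid=9, region=TH): no match → kept, b columns NULL.
- a row (uid=6, region=PD): matches 2 b row(s) → 2 output row(s).
- a row (uid=7, region=GN): no match → kept, b columns NULL.
- 5 row(s) from b found no a partner → padded with NULL.
Total: 2 matched + 10 padded = 12 rows.

12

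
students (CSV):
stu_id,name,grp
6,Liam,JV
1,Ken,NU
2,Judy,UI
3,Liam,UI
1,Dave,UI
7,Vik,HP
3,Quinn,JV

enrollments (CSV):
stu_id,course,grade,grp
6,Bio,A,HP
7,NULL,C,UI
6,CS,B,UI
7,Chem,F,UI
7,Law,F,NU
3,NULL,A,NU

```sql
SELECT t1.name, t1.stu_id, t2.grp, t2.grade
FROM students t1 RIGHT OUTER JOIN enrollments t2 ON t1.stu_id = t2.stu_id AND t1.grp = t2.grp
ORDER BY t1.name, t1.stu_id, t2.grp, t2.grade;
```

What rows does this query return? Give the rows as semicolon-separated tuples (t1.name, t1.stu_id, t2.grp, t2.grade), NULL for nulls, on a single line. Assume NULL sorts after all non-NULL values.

(NULL, NULL, HP, A); (NULL, NULL, NU, A); (NULL, NULL, NU, F); (NULL, NULL, UI, B); (NULL, NULL, UI, C); (NULL, NULL, UI, F)

RIGHT JOIN keeps every row from `enrollments`; unmatched rows get NULL for `students`'s columns.
Matching on t1.stu_id = t2.stu_id AND t1.grp = t2.grp.
- t1[0] stu_id=6, grp=JV → no match.
- t1[1] stu_id=1, grp=NU → no match.
- t1[2] stu_id=2, grp=UI → no match.
- t1[3] stu_id=3, grp=UI → no match.
- t1[4] stu_id=1, grp=UI → no match.
- t1[5] stu_id=7, grp=HP → no match.
- t1[6] stu_id=3, grp=JV → no match.
- 6 t2 row(s) had no t1 match → kept, t1 columns NULL.
After projecting and ordering:
t1.name | t1.stu_id | t2.grp | t2.grade
NULL | NULL | HP | A
NULL | NULL | NU | A
NULL | NULL | NU | F
NULL | NULL | UI | B
NULL | NULL | UI | C
NULL | NULL | UI | F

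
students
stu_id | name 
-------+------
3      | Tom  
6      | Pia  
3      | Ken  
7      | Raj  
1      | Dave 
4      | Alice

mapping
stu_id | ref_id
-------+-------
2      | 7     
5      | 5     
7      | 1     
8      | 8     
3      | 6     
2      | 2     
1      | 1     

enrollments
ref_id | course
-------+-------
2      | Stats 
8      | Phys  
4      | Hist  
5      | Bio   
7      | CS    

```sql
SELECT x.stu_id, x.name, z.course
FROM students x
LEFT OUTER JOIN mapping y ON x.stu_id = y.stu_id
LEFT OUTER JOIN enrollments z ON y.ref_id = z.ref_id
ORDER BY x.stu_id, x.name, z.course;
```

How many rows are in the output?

Joins associate left-to-right: students LEFT JOIN mapping on stu_id gives 6 intermediate row(s).
Then LEFT JOIN `enrollments z` on ref_id: each of those 6 rows is kept; rows whose y.ref_id has no match in z get NULL for z's columns.
Result: 6 row(s).

6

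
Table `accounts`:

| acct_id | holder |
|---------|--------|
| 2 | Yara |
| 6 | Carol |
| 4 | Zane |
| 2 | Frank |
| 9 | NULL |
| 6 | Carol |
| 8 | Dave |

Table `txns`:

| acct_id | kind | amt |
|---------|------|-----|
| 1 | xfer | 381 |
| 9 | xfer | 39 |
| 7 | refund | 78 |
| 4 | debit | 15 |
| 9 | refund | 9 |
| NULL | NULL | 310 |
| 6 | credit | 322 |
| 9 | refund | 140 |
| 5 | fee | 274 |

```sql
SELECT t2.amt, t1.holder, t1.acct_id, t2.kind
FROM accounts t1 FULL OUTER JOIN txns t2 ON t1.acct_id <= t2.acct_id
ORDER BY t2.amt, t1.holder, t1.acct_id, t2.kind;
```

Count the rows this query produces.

39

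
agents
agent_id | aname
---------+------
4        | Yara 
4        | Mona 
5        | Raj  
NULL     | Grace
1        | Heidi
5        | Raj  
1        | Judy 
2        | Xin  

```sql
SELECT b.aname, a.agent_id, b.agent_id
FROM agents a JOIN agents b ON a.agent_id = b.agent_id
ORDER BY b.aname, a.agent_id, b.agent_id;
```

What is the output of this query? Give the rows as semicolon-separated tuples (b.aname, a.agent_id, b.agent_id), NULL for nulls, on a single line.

(Heidi, 1, 1); (Heidi, 1, 1); (Judy, 1, 1); (Judy, 1, 1); (Mona, 4, 4); (Mona, 4, 4); (Raj, 5, 5); (Raj, 5, 5); (Raj, 5, 5); (Raj, 5, 5); (Xin, 2, 2); (Yara, 4, 4); (Yara, 4, 4)

INNER JOIN keeps only pairs where the ON condition holds.
Matching on a.agent_id = b.agent_id. A NULL in a compared column never satisfies the condition.
- a (agent_id=4) pairs with 2 row(s) of b.
- a (agent_id=4) pairs with 2 row(s) of b.
- a (agent_id=5) pairs with 2 row(s) of b.
- a (agent_id=NULL) has no partner → excluded.
- a (agent_id=1) pairs with 2 row(s) of b.
- a (agent_id=5) pairs with 2 row(s) of b.
- a (agent_id=1) pairs with 2 row(s) of b.
- a (agent_id=2) pairs with 1 row(s) of b.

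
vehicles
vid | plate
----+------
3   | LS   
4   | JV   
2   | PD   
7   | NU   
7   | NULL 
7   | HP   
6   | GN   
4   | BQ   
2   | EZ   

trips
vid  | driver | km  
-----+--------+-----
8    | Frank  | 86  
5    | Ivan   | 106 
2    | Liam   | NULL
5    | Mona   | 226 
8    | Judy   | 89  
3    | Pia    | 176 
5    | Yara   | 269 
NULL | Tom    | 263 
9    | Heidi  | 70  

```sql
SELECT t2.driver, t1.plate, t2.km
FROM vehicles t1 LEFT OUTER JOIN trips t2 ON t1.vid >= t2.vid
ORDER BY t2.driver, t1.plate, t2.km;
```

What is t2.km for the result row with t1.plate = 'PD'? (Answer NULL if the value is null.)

NULL

LEFT JOIN keeps every row from `vehicles`; unmatched rows get NULL for `trips`'s columns.
Matching on t1.vid >= t2.vid. A NULL in a compared column never satisfies the condition.
- vid=3: 2 matching t2 row(s), so 2 row(s) emitted.
- vid=4: 2 matching t2 row(s), so 2 row(s) emitted.
- vid=2: 1 matching t2 row(s), so 1 row(s) emitted.
- vid=7: 5 matching t2 row(s), so 5 row(s) emitted.
- vid=7: 5 matching t2 row(s), so 5 row(s) emitted.
- vid=7: 5 matching t2 row(s), so 5 row(s) emitted.
- vid=6: 5 matching t2 row(s), so 5 row(s) emitted.
- vid=4: 2 matching t2 row(s), so 2 row(s) emitted.
- vid=2: 1 matching t2 row(s), so 1 row(s) emitted.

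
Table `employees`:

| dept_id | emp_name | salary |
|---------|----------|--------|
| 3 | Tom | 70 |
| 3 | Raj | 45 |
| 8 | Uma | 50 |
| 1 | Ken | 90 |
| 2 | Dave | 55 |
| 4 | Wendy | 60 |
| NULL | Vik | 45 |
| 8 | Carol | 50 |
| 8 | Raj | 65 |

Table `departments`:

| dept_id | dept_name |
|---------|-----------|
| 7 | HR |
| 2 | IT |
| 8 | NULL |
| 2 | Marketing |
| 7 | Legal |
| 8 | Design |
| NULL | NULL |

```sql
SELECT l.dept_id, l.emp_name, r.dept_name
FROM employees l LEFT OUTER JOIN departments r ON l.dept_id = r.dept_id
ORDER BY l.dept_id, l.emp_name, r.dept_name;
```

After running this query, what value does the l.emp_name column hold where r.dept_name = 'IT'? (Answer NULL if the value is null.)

LEFT JOIN keeps every row from `employees`; unmatched rows get NULL for `departments`'s columns.
Matching on l.dept_id = r.dept_id. A NULL in a compared column never satisfies the condition.
- l (dept_id=3) has no partner → padded with NULL.
- l (dept_id=3) has no partner → padded with NULL.
- l (dept_id=8) pairs with 2 row(s) of r.
- l (dept_id=1) has no partner → padded with NULL.
- l (dept_id=2) pairs with 2 row(s) of r.
- l (dept_id=4) has no partner → padded with NULL.
- l (dept_id=NULL) has no partner → padded with NULL.
- l (dept_id=8) pairs with 2 row(s) of r.
- l (dept_id=8) pairs with 2 row(s) of r.

Dave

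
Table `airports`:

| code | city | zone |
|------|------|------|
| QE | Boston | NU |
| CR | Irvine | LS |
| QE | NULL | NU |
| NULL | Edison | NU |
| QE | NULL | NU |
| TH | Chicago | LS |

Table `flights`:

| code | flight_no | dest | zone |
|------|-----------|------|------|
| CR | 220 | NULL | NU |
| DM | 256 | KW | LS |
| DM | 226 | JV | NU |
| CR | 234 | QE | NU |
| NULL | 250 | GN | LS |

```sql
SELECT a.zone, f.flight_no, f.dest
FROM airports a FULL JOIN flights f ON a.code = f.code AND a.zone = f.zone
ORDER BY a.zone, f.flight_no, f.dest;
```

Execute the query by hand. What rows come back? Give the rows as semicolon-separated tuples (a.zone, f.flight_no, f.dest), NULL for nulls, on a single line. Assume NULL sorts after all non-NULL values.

(LS, NULL, NULL); (LS, NULL, NULL); (NU, NULL, NULL); (NU, NULL, NULL); (NU, NULL, NULL); (NU, NULL, NULL); (NULL, 220, NULL); (NULL, 226, JV); (NULL, 234, QE); (NULL, 250, GN); (NULL, 256, KW)

FULL OUTER JOIN keeps every row from both sides; unmatched rows get NULL for the other side's columns.
Matching on a.code = f.code AND a.zone = f.zone. A NULL in a compared column never satisfies the condition.
- a row (code=QE, zone=NU): no match → kept, f columns NULL.
- a row (code=CR, zone=LS): no match → kept, f columns NULL.
- a row (code=QE, zone=NU): no match → kept, f columns NULL.
- a row (code=NULL, zone=NU): no match → kept, f columns NULL.
- a row (code=QE, zone=NU): no match → kept, f columns NULL.
- a row (code=TH, zone=LS): no match → kept, f columns NULL.
- 5 row(s) from f found no a partner → padded with NULL.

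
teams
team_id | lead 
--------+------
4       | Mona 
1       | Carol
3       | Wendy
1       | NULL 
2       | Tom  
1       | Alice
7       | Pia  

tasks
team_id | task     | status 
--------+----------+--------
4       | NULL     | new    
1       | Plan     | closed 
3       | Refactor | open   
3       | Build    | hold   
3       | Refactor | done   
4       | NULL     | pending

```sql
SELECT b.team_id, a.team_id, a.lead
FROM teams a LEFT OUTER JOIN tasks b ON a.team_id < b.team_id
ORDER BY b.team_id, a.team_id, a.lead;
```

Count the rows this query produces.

LEFT JOIN keeps every row from `teams`; unmatched rows get NULL for `tasks`'s columns.
Matching on a.team_id < b.team_id.
Matched pairs: 22; unmatched a rows kept: 2.
Total: 22 matched + 2 padded = 24 rows.

24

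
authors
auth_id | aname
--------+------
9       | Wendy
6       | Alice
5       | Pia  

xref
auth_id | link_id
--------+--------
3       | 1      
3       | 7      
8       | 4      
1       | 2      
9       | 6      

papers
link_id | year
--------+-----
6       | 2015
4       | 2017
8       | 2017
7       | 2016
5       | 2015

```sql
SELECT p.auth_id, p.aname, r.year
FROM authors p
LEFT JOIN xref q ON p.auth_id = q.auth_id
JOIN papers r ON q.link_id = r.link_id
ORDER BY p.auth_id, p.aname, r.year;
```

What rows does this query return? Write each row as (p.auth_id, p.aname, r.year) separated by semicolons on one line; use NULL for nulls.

(9, Wendy, 2015)

Joins associate left-to-right: authors LEFT JOIN xref on auth_id gives 3 intermediate row(s).
Then INNER JOIN `papers r` on link_id: keep only rows whose q.link_id appears in r.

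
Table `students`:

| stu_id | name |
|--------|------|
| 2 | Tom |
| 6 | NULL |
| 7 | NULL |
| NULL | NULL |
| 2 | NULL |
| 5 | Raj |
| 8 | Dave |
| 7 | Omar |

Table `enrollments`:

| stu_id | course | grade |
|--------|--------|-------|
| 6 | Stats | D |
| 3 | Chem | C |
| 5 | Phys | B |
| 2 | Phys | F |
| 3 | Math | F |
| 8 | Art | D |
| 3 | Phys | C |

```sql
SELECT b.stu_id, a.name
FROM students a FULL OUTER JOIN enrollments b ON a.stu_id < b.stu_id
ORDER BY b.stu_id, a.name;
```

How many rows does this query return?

FULL OUTER JOIN keeps every row from both sides; unmatched rows get NULL for the other side's columns.
Matching on a.stu_id < b.stu_id. A NULL in a compared column never satisfies the condition.
- a (stu_id=2) pairs with 6 row(s) of b.
- a (stu_id=6) pairs with 1 row(s) of b.
- a (stu_id=7) pairs with 1 row(s) of b.
- a (stu_id=NULL) has no partner → padded with NULL.
- a (stu_id=2) pairs with 6 row(s) of b.
- a (stu_id=5) pairs with 2 row(s) of b.
- a (stu_id=8) has no partner → padded with NULL.
- a (stu_id=7) pairs with 1 row(s) of b.
- 1 b row(s) had no a match → kept, a columns NULL.
Total: 17 matched + 3 padded = 20 rows.

20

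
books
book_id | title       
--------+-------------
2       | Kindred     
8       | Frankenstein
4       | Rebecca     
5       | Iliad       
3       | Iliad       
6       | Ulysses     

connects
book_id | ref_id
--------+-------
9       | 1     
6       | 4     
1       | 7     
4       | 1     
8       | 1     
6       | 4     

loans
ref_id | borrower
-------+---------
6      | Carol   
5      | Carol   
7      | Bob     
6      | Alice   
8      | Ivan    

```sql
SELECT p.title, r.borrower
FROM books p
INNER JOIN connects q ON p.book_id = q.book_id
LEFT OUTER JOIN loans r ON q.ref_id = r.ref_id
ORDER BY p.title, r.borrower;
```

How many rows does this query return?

4

Step 1 — p INNER JOIN q on book_id → 4 row(s).
Then LEFT JOIN `loans r` on ref_id: each of those 4 rows is kept; rows whose q.ref_id has no match in r get NULL for r's columns.
Result: 4 row(s).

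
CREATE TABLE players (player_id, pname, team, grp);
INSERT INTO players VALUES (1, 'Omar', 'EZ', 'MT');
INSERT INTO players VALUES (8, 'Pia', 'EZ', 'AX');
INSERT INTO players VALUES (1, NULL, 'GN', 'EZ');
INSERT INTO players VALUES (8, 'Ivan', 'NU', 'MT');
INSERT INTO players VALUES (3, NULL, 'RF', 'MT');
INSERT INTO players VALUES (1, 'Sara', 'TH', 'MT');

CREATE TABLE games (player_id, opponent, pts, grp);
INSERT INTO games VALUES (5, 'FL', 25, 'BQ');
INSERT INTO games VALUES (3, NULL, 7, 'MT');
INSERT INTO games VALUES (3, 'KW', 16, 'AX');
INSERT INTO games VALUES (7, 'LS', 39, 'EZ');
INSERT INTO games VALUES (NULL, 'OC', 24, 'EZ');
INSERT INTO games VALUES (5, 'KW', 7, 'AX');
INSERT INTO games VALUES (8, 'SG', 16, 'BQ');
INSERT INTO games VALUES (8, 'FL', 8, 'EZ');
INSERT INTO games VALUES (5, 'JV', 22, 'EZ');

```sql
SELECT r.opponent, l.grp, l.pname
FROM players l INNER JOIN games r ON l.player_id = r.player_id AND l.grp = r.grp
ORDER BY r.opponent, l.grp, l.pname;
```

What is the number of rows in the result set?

1

INNER JOIN keeps only pairs where the ON condition holds.
Matching on l.player_id = r.player_id AND l.grp = r.grp. A NULL in a compared column never satisfies the condition.
Matched pairs: 1.
Total: 1 rows.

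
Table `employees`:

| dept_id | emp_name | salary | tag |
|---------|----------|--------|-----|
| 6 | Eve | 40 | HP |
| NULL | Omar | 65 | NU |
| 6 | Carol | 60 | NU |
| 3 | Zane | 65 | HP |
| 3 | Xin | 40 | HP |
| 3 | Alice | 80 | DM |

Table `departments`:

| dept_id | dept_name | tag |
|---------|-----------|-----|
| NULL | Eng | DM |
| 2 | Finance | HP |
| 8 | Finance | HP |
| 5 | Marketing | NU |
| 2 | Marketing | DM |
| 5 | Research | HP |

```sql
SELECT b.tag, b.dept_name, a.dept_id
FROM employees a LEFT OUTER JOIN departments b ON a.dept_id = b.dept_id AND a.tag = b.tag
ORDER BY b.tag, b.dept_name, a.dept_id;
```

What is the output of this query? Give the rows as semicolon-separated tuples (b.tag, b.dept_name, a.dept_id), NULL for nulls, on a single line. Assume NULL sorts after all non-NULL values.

(NULL, NULL, 3); (NULL, NULL, 3); (NULL, NULL, 3); (NULL, NULL, 6); (NULL, NULL, 6); (NULL, NULL, NULL)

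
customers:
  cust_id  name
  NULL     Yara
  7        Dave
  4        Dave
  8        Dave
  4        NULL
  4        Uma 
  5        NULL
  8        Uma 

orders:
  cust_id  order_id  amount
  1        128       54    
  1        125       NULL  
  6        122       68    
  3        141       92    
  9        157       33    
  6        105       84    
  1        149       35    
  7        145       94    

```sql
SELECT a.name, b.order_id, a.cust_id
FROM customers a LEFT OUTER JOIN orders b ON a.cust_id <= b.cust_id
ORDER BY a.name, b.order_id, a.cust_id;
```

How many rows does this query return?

LEFT JOIN keeps every row from `customers`; unmatched rows get NULL for `orders`'s columns.
Matching on a.cust_id <= b.cust_id. A NULL in a compared column never satisfies the condition.
- a[0] cust_id=NULL → no match; kept with NULLs on the b side.
- a[1] cust_id=7 → 2 match(es) in b → 2 row(s).
- a[2] cust_id=4 → 4 match(es) in b → 4 row(s).
- a[3] cust_id=8 → 1 match(es) in b → 1 row(s).
- a[4] cust_id=4 → 4 match(es) in b → 4 row(s).
- a[5] cust_id=4 → 4 match(es) in b → 4 row(s).
- a[6] cust_id=5 → 4 match(es) in b → 4 row(s).
- a[7] cust_id=8 → 1 match(es) in b → 1 row(s).
Total: 20 matched + 1 padded = 21 rows.

21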